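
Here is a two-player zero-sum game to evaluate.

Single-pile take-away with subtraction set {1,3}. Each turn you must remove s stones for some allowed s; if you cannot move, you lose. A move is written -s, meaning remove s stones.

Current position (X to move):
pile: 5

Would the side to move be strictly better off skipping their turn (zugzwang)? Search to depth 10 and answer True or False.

[5] X move#1: -1:+1/4*, -3:+1/2
[4] O move#2: -1:-1/3*, -3:-1/1
[3] X move#3: -1:+1/2*, -3:+1/0
[2] O move#4: -1:-1/1*
[1] X move#5: -1:+1/0*
[0] end (terminal -1, O#6); searched 5 to 10
suppose X passes — search the same position with O to move:
pass> [5] O move#1: -1:+1/4*, -3:+1/2
pass> [4] X move#2: -1:-1/3*, -3:-1/1
pass> [3] O move#3: -1:+1/2*, -3:+1/0
pass> [2] X move#4: -1:-1/1*
pass> [1] O move#5: -1:+1/0*
pass> [0] end (terminal -1, X#6); searched 5 to 10
for X: play +1, pass -1

zugzwang(5, X) = False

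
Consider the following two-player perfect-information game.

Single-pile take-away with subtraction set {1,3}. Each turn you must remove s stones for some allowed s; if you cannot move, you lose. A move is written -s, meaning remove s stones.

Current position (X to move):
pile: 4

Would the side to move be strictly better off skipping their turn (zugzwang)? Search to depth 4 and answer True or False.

zugzwang(4, X) = True

ply 1, X at 4 | -1=-1→3*; -3=-1→1
ply 2, O at 3 | -1=+1→2*; -3=+1→0
ply 3, X at 2 | -1=-1→1*
ply 4, O at 1 | -1=+1→0*
ply 5: 0 is terminal -1 (X); from 4 depth 4
pass branch (O moves first from the same position):
  | ply 1, O at 4 | -1=-1→3*; -3=-1→1
  | ply 2, X at 3 | -1=+1→2*; -3=+1→0
  | ply 3, O at 2 | -1=-1→1*
  | ply 4, X at 1 | -1=+1→0*
  | ply 5: 0 is terminal -1 (O); from 4 depth 4
X moving scores -1; X passing scores +1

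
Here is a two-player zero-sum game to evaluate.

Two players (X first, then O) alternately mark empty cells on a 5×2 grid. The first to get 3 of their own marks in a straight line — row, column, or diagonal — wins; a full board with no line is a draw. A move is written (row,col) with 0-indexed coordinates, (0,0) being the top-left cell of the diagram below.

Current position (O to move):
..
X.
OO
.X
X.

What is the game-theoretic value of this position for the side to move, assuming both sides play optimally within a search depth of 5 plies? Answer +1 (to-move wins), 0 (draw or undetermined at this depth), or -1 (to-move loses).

ply 1, O at ../X./OO/.X/X. | (0,0)=+0→O./X./OO/.X/X.*; (0,1)=+0→.O/X./OO/.X/X.; (1,1)=+0→../XO/OO/.X/X.; (3,0)=+0→../X./OO/OX/X.; (4,1)=+0→../X./OO/.X/XO
ply 2, X at O./X./OO/.X/X. | (0,1)=+0→OX/X./OO/.X/X.*; (1,1)=+0→O./XX/OO/.X/X.; (3,0)=+0→O./X./OO/XX/X.; (4,1)=+0→O./X./OO/.X/XX
ply 3, O at OX/X./OO/.X/X. | (1,1)=+0→OX/XO/OO/.X/X.*; (3,0)=+0→OX/X./OO/OX/X.; (4,1)=+0→OX/X./OO/.X/XO
ply 4, X at OX/XO/OO/.X/X. | (3,0)=+0→OX/XO/OO/XX/X.*; (4,1)=+0→OX/XO/OO/.X/XX
ply 5, O at OX/XO/OO/XX/X. | (4,1)=+0→OX/XO/OO/XX/XO*
ply 6: OX/XO/OO/XX/XO is terminal +0 (X); from ../X./OO/.X/X. depth 5

value(../X./OO/.X/X., O) = 0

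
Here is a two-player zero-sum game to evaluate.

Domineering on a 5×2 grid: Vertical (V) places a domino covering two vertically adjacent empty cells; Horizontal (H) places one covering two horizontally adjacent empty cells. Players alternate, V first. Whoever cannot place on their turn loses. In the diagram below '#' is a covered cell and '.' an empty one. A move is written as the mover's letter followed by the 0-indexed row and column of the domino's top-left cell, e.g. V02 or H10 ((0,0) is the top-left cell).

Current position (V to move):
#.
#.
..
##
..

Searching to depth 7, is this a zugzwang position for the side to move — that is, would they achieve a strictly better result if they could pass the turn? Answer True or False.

ply 1, V at #./#./../##/.. | V01=-1→##/##/../##/..*; V11=-1→#./##/.#/##/..
ply 2, H at ##/##/../##/.. | H20=+1→##/##/##/##/..*; H40=+1→##/##/../##/##
ply 3: ##/##/##/##/.. is terminal -1 (V); from #./#./../##/.. depth 7
if V skipped the turn, H would face:
~ ply 1, H at #./#./../##/.. | H20=+1→#./#./##/##/..*; H40=-1→#./#./../##/##
~ ply 2, V at #./#./##/##/.. | V01=-1→##/##/##/##/..*
~ ply 3, H at ##/##/##/##/.. | H40=+1→##/##/##/##/##*
~ ply 4: ##/##/##/##/## is terminal -1 (V); from #./#./../##/.. depth 7
compare (V): move=-1 vs pass=-1

zugzwang(#./#./../##/.., V) = False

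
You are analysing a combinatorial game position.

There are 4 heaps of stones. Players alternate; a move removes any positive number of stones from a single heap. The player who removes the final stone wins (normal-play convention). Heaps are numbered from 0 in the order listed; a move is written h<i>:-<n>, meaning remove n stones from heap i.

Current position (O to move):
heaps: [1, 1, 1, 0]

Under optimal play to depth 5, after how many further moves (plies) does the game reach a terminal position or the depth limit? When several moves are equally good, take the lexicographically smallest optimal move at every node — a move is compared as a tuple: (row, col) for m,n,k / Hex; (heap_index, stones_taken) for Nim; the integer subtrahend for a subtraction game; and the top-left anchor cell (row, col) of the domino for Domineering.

PV length from [(1,1,1,0)]: 3 plies

p1 O@[(1,1,1,0)]: h0:-1[(0,1,1,0)]+1* h1:-1[(1,0,1,0)]+1 h2:-1[(1,1,0,0)]+1
p2 X@[(0,1,1,0)]: h1:-1[(0,0,1,0)]-1* h2:-1[(0,1,0,0)]-1
p3 O@[(0,0,1,0)]: h2:-1[(0,0,0,0)]+1*
p4 X@[(0,0,0,0)] terminal -1; root [(1,1,1,0)] d5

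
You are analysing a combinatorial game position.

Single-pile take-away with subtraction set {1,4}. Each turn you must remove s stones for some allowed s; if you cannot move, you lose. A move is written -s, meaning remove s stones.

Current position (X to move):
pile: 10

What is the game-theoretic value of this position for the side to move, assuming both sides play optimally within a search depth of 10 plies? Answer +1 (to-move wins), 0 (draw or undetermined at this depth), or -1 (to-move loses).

[10] X move#1: -1:-1/9*, -4:-1/6
[9] O move#2: -1:-1/8, -4:+1/5*
[5] X move#3: -1:-1/4*, -4:-1/1
[4] O move#4: -1:-1/3, -4:+1/0*
[0] end (terminal -1, X#5); searched 10 to 10

value(10, X) = -1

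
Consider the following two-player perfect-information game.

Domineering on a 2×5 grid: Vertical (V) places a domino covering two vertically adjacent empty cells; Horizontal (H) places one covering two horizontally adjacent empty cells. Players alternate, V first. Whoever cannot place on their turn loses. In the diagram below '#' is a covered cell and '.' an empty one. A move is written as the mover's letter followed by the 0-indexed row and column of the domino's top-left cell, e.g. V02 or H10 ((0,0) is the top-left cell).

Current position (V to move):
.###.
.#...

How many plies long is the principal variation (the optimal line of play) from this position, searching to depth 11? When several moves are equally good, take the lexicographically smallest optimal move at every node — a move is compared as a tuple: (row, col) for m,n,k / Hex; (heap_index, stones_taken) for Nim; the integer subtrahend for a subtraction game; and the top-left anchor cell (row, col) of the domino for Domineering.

PV length from [.###./.#...]: 3 plies

p1 V@[.###./.#...]: V00[####./##...]-1 V04[.####/.#..#]+1*
p2 H@[.####/.#..#]: H12[.####/.####]-1*
p3 V@[.####/.####]: V00[#####/#####]+1*
p4 H@[#####/#####] terminal -1; root [.###./.#...] d11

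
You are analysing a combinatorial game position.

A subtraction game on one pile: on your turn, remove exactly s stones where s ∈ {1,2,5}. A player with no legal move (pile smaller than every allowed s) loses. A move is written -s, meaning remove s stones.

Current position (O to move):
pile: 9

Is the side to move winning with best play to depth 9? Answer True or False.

O winning at [9]: False

ply 1, O at 9 | -1=-1→8*; -2=-1→7; -5=-1→4
ply 2, X at 8 | -1=-1→7; -2=+1→6*; -5=+1→3
ply 3, O at 6 | -1=-1→5*; -2=-1→4; -5=-1→1
ply 4, X at 5 | -1=-1→4; -2=+1→3*; -5=+1→0
ply 5, O at 3 | -1=-1→2*; -2=-1→1
ply 6, X at 2 | -1=-1→1; -2=+1→0*
ply 7: 0 is terminal -1 (O); from 9 depth 9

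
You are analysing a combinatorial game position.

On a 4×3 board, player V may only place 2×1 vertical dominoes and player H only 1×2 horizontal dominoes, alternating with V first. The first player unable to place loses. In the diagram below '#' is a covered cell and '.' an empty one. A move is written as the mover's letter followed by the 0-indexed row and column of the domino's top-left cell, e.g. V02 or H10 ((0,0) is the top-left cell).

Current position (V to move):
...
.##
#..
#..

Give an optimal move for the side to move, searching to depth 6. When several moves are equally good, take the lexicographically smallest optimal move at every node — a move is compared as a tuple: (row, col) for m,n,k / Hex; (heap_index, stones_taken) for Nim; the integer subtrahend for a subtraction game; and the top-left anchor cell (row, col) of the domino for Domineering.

V's best at [.../.##/#../#..]: V21

[.../.##/#../#..] V move#1: V00:-1/#../###/#../#.., V21:+1/.../.##/##./##.*, V22:+1/.../.##/#.#/#.#
[.../.##/##./##.] H move#2: H00:-1/##./.##/##./##.*, H01:-1/.##/.##/##./##.
[##./.##/##./##.] V move#3: V22:+1/##./.##/###/###*
[##./.##/###/###] end (terminal -1, H#4); searched .../.##/#../#.. to 6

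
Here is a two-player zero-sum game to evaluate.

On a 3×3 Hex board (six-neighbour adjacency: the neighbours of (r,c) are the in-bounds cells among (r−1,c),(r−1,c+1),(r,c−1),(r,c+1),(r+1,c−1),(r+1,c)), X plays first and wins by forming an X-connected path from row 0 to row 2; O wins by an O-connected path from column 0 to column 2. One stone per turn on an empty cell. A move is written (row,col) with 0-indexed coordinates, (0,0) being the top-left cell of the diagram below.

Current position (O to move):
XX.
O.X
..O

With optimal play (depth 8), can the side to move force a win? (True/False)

p1 O@[XX./O.X/..O]: (0,2)[XXO/O.X/..O]-1 (1,1)[XX./OOX/..O]+1* (2,0)[XX./O.X/O.O]-1 (2,1)[XX./O.X/.OO]+1
p2 X@[XX./OOX/..O]: (0,2)[XXX/OOX/..O]-1* (2,0)[XX./OOX/X.O]-1 (2,1)[XX./OOX/.XO]-1
p3 O@[XXX/OOX/..O]: (2,0)[XXX/OOX/O.O]-1 (2,1)[XXX/OOX/.OO]+1*
p4 X@[XXX/OOX/.OO] terminal -1; root [XX./O.X/..O] d8

O winning at [XX./O.X/..O]: True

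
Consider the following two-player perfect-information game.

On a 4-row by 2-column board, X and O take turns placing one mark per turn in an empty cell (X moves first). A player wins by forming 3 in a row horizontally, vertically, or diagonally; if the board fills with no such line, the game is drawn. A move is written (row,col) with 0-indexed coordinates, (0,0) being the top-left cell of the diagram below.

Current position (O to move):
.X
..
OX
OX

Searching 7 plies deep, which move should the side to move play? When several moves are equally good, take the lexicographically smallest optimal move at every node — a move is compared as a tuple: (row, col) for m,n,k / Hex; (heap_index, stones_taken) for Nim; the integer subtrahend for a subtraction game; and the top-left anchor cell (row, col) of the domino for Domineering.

O's best at [.X/../OX/OX]: (1,0)

p1 O@[.X/../OX/OX]: (0,0)[OX/../OX/OX]-1 (1,0)[.X/O./OX/OX]+1* (1,1)[.X/.O/OX/OX]+0
p2 X@[.X/O./OX/OX] terminal -1; root [.X/../OX/OX] d7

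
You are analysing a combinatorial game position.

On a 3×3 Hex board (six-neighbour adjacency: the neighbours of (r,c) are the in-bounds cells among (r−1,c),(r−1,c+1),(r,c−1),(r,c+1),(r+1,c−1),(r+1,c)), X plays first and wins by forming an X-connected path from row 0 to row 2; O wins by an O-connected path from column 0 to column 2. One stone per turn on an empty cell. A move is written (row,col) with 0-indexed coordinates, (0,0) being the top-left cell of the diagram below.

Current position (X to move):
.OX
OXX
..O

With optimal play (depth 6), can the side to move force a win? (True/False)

X winning at [.OX/OXX/..O]: True

ply 1, X at .OX/OXX/..O | (0,0)=+1→XOX/OXX/..O*; (2,0)=+1→.OX/OXX/X.O; (2,1)=+1→.OX/OXX/.XO
ply 2, O at XOX/OXX/..O | (2,0)=-1→XOX/OXX/O.O*; (2,1)=-1→XOX/OXX/.OO
ply 3, X at XOX/OXX/O.O | (2,1)=+1→XOX/OXX/OXO*
ply 4: XOX/OXX/OXO is terminal -1 (O); from .OX/OXX/..O depth 6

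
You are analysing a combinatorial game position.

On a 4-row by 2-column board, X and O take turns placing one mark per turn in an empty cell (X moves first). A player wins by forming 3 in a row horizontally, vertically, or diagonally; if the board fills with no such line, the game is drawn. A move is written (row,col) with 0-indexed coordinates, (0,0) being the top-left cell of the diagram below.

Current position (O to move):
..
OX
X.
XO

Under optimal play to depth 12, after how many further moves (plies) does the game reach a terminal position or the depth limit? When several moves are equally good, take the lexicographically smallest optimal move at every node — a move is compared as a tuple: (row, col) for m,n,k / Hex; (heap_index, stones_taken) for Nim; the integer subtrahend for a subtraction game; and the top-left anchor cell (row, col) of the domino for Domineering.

[../OX/X./XO] O move#1: (0,0):+0/O./OX/X./XO*, (0,1):+0/.O/OX/X./XO, (2,1):+0/../OX/XO/XO
[O./OX/X./XO] X move#2: (0,1):+0/OX/OX/X./XO*, (2,1):+0/O./OX/XX/XO
[OX/OX/X./XO] O move#3: (2,1):+0/OX/OX/XO/XO*
[OX/OX/XO/XO] end (terminal +0, X#4); searched ../OX/X./XO to 12

PV length from [../OX/X./XO]: 3 plies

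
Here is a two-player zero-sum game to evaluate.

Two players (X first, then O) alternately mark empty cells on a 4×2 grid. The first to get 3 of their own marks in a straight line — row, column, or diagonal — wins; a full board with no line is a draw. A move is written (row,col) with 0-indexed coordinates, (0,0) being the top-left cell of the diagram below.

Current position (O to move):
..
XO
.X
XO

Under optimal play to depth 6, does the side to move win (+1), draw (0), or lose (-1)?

value(../XO/.X/XO, O) = 0

[../XO/.X/XO] O move#1: (0,0):-1/O./XO/.X/XO, (0,1):-1/.O/XO/.X/XO, (2,0):+0/../XO/OX/XO*
[../XO/OX/XO] X move#2: (0,0):+0/X./XO/OX/XO*, (0,1):+0/.X/XO/OX/XO
[X./XO/OX/XO] O move#3: (0,1):+0/XO/XO/OX/XO*
[XO/XO/OX/XO] end (terminal +0, X#4); searched ../XO/.X/XO to 6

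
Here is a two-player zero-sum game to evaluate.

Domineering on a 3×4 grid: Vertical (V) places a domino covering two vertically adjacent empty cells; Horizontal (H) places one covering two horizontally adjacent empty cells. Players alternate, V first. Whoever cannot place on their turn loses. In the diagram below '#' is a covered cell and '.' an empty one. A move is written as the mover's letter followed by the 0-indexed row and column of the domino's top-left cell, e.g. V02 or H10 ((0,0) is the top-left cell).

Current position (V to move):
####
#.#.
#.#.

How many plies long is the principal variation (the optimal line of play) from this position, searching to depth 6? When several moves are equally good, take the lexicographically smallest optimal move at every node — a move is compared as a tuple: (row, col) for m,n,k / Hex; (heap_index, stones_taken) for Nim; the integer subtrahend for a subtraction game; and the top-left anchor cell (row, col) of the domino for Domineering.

p1 V@[####/#.#./#.#.]: V11[####/###./###.]+1* V13[####/#.##/#.##]+1
p2 H@[####/###./###.] terminal -1; root [####/#.#./#.#.] d6

PV length from [####/#.#./#.#.]: 1 ply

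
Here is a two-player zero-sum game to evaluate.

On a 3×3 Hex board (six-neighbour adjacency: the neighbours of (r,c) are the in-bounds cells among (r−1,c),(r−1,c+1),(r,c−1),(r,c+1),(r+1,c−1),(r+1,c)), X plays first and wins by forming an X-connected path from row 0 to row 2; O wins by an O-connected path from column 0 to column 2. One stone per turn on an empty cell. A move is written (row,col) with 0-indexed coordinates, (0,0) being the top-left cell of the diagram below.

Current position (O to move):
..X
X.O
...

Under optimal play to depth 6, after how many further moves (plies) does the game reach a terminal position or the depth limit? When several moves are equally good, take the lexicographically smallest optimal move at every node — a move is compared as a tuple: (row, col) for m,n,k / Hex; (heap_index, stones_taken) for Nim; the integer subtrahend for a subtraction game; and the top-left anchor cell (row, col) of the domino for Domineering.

p1 O@[..X/X.O/...]: (0,0)[O.X/X.O/...]-1 (0,1)[.OX/X.O/...]-1 (1,1)[..X/XOO/...]-1 (2,0)[..X/X.O/O..]+1* (2,1)[..X/X.O/.O.]-1 (2,2)[..X/X.O/..O]-1
p2 X@[..X/X.O/O..]: (0,0)[X.X/X.O/O..]-1* (0,1)[.XX/X.O/O..]-1 (1,1)[..X/XXO/O..]-1 (2,1)[..X/X.O/OX.]-1 (2,2)[..X/X.O/O.X]-1
p3 O@[X.X/X.O/O..]: (0,1)[XOX/X.O/O..]+1* (1,1)[X.X/XOO/O..]+1 (2,1)[X.X/X.O/OO.]+1 (2,2)[X.X/X.O/O.O]+1
p4 X@[XOX/X.O/O..]: (1,1)[XOX/XXO/O..]-1* (2,1)[XOX/X.O/OX.]-1 (2,2)[XOX/X.O/O.X]-1
p5 O@[XOX/XXO/O..]: (2,1)[XOX/XXO/OO.]+1* (2,2)[XOX/XXO/O.O]-1
p6 X@[XOX/XXO/OO.] terminal -1; root [..X/X.O/...] d6

PV length from [..X/X.O/...]: 5 plies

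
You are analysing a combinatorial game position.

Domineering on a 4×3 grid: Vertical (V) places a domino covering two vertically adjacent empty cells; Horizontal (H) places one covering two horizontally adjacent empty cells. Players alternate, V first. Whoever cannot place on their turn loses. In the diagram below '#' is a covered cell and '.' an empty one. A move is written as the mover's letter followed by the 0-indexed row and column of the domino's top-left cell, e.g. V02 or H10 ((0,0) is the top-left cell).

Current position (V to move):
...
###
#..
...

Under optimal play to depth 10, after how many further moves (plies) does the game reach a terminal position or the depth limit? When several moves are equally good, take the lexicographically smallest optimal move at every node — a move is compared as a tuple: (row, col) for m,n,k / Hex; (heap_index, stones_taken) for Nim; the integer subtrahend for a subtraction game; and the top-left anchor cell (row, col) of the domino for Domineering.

PV length from [.../###/#../...]: 3 plies

[.../###/#../...] V move#1: V21:+1/.../###/##./.#.*, V22:-1/.../###/#.#/..#
[.../###/##./.#.] H move#2: H00:-1/##./###/##./.#.*, H01:-1/.##/###/##./.#.
[##./###/##./.#.] V move#3: V22:+1/##./###/###/.##*
[##./###/###/.##] end (terminal -1, H#4); searched .../###/#../... to 10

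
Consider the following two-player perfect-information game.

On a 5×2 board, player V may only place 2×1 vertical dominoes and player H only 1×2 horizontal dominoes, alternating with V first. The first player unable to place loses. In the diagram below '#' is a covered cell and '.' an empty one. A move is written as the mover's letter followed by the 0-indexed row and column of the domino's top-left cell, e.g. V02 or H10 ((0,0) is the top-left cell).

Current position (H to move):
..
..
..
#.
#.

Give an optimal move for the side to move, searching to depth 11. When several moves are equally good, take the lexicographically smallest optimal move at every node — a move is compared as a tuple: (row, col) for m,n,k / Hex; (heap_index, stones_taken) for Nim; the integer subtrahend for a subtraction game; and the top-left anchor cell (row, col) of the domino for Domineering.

H's best at [../../../#./#.]: H10

ply 1, H at ../../../#./#. | H00=-1→##/../../#./#.; H10=+1→../##/../#./#.*; H20=-1→../../##/#./#.
ply 2, V at ../##/../#./#. | V21=-1→../##/.#/##/#.*; V31=-1→../##/../##/##
ply 3, H at ../##/.#/##/#. | H00=+1→##/##/.#/##/#.*
ply 4: ##/##/.#/##/#. is terminal -1 (V); from ../../../#./#. depth 11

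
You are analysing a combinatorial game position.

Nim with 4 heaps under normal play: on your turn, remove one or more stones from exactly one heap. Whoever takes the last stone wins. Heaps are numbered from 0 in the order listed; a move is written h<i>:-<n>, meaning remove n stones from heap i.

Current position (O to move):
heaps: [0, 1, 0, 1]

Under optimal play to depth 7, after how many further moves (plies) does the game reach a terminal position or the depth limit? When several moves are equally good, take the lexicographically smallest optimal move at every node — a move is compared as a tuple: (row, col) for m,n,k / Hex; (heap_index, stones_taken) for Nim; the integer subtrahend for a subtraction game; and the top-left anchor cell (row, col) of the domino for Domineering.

[(0,1,0,1)] O move#1: h1:-1:-1/(0,0,0,1)*, h3:-1:-1/(0,1,0,0)
[(0,0,0,1)] X move#2: h3:-1:+1/(0,0,0,0)*
[(0,0,0,0)] end (terminal -1, O#3); searched (0,1,0,1) to 7

PV length from [(0,1,0,1)]: 2 plies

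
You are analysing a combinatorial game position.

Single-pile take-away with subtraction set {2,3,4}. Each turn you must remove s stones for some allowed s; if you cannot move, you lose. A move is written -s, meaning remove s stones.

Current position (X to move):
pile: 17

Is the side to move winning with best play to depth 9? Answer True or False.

X winning at [17]: True

[17] X move#1: -2:-1/15, -3:-1/14, -4:+1/13*
[13] O move#2: -2:-1/11*, -3:-1/10, -4:-1/9
[11] X move#3: -2:-1/9, -3:-1/8, -4:+1/7*
[7] O move#4: -2:-1/5*, -3:-1/4, -4:-1/3
[5] X move#5: -2:-1/3, -3:-1/2, -4:+1/1*
[1] end (terminal -1, O#6); searched 17 to 9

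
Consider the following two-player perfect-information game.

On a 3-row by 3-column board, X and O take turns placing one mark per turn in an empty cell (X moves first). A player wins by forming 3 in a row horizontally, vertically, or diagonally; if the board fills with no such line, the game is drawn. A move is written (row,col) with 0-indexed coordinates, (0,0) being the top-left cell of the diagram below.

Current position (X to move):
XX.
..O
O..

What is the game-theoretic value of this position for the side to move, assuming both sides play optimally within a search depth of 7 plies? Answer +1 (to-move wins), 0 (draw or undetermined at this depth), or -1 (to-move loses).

p1 X@[XX./..O/O..]: (0,2)[XXX/..O/O..]+1* (1,0)[XX./X.O/O..]-1 (1,1)[XX./.XO/O..]+1 (2,1)[XX./..O/OX.]+1 (2,2)[XX./..O/O.X]+1
p2 O@[XXX/..O/O..] terminal -1; root [XX./..O/O..] d7

value(XX./..O/O.., X) = +1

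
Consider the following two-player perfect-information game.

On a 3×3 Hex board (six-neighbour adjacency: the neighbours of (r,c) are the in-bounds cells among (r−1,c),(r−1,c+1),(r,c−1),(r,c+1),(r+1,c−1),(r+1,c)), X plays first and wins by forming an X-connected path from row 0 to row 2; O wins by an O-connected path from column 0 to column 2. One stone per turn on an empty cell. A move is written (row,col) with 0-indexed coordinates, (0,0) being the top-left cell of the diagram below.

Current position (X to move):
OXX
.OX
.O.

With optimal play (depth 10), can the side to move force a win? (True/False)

[OXX/.OX/.O.] X move#1: (1,0):+1/OXX/XOX/.O.*, (2,0):+1/OXX/.OX/XO., (2,2):+1/OXX/.OX/.OX
[OXX/XOX/.O.] O move#2: (2,0):-1/OXX/XOX/OO.*, (2,2):-1/OXX/XOX/.OO
[OXX/XOX/OO.] X move#3: (2,2):+1/OXX/XOX/OOX*
[OXX/XOX/OOX] end (terminal -1, O#4); searched OXX/.OX/.O. to 10

X winning at [OXX/.OX/.O.]: True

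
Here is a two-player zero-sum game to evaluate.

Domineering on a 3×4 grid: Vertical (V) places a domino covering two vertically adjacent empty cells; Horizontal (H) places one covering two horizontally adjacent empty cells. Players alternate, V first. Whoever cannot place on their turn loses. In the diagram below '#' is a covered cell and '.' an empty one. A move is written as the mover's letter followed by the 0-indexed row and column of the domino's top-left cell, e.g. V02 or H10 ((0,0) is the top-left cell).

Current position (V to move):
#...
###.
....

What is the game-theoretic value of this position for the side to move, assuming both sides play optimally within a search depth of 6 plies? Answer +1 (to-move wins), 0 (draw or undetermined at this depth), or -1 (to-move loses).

value(#.../###./...., V) = -1

ply 1, V at #.../###./.... | V03=-1→#..#/####/....*; V13=-1→#.../####/...#
ply 2, H at #..#/####/.... | H01=+1→####/####/....*; H20=+1→#..#/####/##..; H21=+1→#..#/####/.##.; H22=+1→#..#/####/..##
ply 3: ####/####/.... is terminal -1 (V); from #.../###./.... depth 6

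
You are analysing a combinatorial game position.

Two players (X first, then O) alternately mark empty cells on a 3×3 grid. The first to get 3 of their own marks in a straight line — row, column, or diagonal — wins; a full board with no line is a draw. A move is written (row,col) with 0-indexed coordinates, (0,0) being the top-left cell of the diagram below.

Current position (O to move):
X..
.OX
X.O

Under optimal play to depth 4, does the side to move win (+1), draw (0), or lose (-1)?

value(X../.OX/X.O, O) = 0

[X../.OX/X.O] O move#1: (0,1):-1/XO./.OX/X.O, (0,2):-1/X.O/.OX/X.O, (1,0):+0/X../OOX/X.O*, (2,1):-1/X../.OX/XOO
[X../OOX/X.O] X move#2: (0,1):+0/XX./OOX/X.O*, (0,2):+0/X.X/OOX/X.O, (2,1):+0/X../OOX/XXO
[XX./OOX/X.O] O move#3: (0,2):+0/XXO/OOX/X.O*, (2,1):-1/XX./OOX/XOO
[XXO/OOX/X.O] X move#4: (2,1):+0/XXO/OOX/XXO*
[XXO/OOX/XXO] end (terminal +0, O#5); searched X../.OX/X.O to 4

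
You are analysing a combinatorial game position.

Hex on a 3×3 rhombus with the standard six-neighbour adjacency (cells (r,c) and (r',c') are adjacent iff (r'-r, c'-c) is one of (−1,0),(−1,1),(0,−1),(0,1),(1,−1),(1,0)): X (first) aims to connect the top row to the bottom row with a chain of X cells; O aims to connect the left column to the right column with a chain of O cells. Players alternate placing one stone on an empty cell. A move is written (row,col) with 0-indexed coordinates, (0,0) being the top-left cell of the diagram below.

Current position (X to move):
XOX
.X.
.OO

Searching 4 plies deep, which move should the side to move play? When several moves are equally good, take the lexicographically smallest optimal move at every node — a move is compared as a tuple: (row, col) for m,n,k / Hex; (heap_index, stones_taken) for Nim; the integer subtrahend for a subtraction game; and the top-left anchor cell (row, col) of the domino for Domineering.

p1 X@[XOX/.X./.OO]: (1,0)[XOX/XX./.OO]-1 (1,2)[XOX/.XX/.OO]-1 (2,0)[XOX/.X./XOO]+1*
p2 O@[XOX/.X./XOO] terminal -1; root [XOX/.X./.OO] d4

X's best at [XOX/.X./.OO]: (2,0)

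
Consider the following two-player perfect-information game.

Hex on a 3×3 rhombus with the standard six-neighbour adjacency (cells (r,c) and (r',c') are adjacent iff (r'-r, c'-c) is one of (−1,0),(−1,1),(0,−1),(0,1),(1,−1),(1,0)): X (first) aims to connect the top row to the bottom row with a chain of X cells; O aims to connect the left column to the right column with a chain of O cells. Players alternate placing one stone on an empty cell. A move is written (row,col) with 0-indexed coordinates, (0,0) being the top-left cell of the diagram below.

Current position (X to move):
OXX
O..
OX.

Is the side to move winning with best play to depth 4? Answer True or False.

[OXX/O../OX.] X move#1: (1,1):+1/OXX/OX./OX.*, (1,2):+1/OXX/O.X/OX., (2,2):+1/OXX/O../OXX
[OXX/OX./OX.] end (terminal -1, O#2); searched OXX/O../OX. to 4

X winning at [OXX/O../OX.]: True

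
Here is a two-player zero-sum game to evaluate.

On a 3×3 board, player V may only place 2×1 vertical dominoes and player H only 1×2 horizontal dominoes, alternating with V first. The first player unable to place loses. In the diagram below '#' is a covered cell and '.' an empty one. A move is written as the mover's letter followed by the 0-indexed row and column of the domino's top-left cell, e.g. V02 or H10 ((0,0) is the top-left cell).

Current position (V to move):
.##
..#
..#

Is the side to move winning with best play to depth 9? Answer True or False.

V winning at [.##/..#/..#]: True

ply 1, V at .##/..#/..# | V00=-1→###/#.#/..#; V10=+1→.##/#.#/#.#*; V11=+1→.##/.##/.##
ply 2: .##/#.#/#.# is terminal -1 (H); from .##/..#/..# depth 9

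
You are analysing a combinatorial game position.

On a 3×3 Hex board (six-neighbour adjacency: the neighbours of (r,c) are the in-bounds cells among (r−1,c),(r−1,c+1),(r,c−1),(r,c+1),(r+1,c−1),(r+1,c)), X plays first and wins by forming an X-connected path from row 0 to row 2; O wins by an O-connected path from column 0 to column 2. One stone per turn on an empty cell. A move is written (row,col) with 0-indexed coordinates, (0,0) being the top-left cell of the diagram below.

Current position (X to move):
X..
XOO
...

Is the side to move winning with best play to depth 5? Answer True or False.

X winning at [X../XOO/...]: True

ply 1, X at X../XOO/... | (0,1)=-1→XX./XOO/...; (0,2)=-1→X.X/XOO/...; (2,0)=+1→X../XOO/X..*; (2,1)=-1→X../XOO/.X.; (2,2)=-1→X../XOO/..X
ply 2: X../XOO/X.. is terminal -1 (O); from X../XOO/... depth 5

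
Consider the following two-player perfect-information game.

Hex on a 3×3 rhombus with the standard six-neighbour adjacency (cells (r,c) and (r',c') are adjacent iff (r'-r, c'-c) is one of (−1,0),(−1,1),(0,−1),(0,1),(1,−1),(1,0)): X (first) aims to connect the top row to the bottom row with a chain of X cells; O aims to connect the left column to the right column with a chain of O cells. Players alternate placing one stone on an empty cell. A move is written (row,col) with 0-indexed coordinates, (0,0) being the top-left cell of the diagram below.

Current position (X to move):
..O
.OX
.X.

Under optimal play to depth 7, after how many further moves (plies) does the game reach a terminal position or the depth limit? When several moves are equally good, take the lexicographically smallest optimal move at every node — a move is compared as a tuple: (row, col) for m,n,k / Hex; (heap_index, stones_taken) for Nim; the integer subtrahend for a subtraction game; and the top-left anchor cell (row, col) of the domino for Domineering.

PV length from [..O/.OX/.X.]: 4 plies

ply 1, X at ..O/.OX/.X. | (0,0)=-1→X.O/.OX/.X.*; (0,1)=-1→.XO/.OX/.X.; (1,0)=-1→..O/XOX/.X.; (2,0)=-1→..O/.OX/XX.; (2,2)=-1→..O/.OX/.XX
ply 2, O at X.O/.OX/.X. | (0,1)=+1→XOO/.OX/.X.*; (1,0)=+1→X.O/OOX/.X.; (2,0)=+1→X.O/.OX/OX.; (2,2)=+1→X.O/.OX/.XO
ply 3, X at XOO/.OX/.X. | (1,0)=-1→XOO/XOX/.X.*; (2,0)=-1→XOO/.OX/XX.; (2,2)=-1→XOO/.OX/.XX
ply 4, O at XOO/XOX/.X. | (2,0)=+1→XOO/XOX/OX.*; (2,2)=-1→XOO/XOX/.XO
ply 5: XOO/XOX/OX. is terminal -1 (X); from ..O/.OX/.X. depth 7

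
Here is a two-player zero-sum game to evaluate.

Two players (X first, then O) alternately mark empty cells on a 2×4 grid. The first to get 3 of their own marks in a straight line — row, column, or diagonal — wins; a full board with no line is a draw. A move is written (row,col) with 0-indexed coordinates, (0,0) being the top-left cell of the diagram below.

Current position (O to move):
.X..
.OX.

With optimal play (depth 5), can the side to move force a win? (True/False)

p1 O@[.X../.OX.]: (0,0)[OX../.OX.]+0* (0,2)[.XO./.OX.]+0 (0,3)[.X.O/.OX.]+0 (1,0)[.X../OOX.]-1 (1,3)[.X../.OXO]-1
p2 X@[OX../.OX.]: (0,2)[OXX./.OX.]+0* (0,3)[OX.X/.OX.]+0 (1,0)[OX../XOX.]+0 (1,3)[OX../.OXX]+0
p3 O@[OXX./.OX.]: (0,3)[OXXO/.OX.]+0* (1,0)[OXX./OOX.]-1 (1,3)[OXX./.OXO]-1
p4 X@[OXXO/.OX.]: (1,0)[OXXO/XOX.]+0* (1,3)[OXXO/.OXX]+0
p5 O@[OXXO/XOX.]: (1,3)[OXXO/XOXO]+0*
p6 X@[OXXO/XOXO] terminal +0; root [.X../.OX.] d5

O winning at [.X../.OX.]: False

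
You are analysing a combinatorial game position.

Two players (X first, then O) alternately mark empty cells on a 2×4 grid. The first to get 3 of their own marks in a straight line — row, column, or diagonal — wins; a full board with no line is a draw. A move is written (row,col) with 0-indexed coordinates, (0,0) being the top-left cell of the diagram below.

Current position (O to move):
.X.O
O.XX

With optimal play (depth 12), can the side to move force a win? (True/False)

p1 O@[.X.O/O.XX]: (0,0)[OX.O/O.XX]-1 (0,2)[.XOO/O.XX]-1 (1,1)[.X.O/OOXX]+0*
p2 X@[.X.O/OOXX]: (0,0)[XX.O/OOXX]+0* (0,2)[.XXO/OOXX]+0
p3 O@[XX.O/OOXX]: (0,2)[XXOO/OOXX]+0*
p4 X@[XXOO/OOXX] terminal +0; root [.X.O/O.XX] d12

O winning at [.X.O/O.XX]: False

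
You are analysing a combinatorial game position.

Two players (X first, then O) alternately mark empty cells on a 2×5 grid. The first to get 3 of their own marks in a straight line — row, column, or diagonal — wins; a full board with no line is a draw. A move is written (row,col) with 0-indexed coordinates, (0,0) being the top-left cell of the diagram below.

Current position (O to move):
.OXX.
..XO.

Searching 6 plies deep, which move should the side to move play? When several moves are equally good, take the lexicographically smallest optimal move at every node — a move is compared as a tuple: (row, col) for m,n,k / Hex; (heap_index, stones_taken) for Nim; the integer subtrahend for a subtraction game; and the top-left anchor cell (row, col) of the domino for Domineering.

ply 1, O at .OXX./..XO. | (0,0)=-1→OOXX./..XO.; (0,4)=+0→.OXXO/..XO.*; (1,0)=-1→.OXX./O.XO.; (1,1)=-1→.OXX./.OXO.; (1,4)=-1→.OXX./..XOO
ply 2, X at .OXXO/..XO. | (0,0)=+0→XOXXO/..XO.*; (1,0)=+0→.OXXO/X.XO.; (1,1)=+0→.OXXO/.XXO.; (1,4)=+0→.OXXO/..XOX
ply 3, O at XOXXO/..XO. | (1,0)=+0→XOXXO/O.XO.*; (1,1)=+0→XOXXO/.OXO.; (1,4)=+0→XOXXO/..XOO
ply 4, X at XOXXO/O.XO. | (1,1)=+0→XOXXO/OXXO.*; (1,4)=+0→XOXXO/O.XOX
ply 5, O at XOXXO/OXXO. | (1,4)=+0→XOXXO/OXXOO*
ply 6: XOXXO/OXXOO is terminal +0 (X); from .OXX./..XO. depth 6

O's best at [.OXX./..XO.]: (0,4)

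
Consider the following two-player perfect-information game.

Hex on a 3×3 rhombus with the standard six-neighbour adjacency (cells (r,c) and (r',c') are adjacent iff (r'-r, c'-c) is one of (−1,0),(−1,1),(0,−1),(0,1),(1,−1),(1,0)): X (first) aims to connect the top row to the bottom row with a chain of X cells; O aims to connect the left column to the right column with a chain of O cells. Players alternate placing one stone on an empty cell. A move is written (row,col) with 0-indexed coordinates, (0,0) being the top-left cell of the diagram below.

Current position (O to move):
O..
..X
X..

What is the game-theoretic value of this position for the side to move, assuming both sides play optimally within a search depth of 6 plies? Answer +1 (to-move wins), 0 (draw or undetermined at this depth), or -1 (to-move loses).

p1 O@[O../..X/X..]: (0,1)[OO./..X/X..]-1* (0,2)[O.O/..X/X..]-1 (1,0)[O../O.X/X..]-1 (1,1)[O../.OX/X..]-1 (2,1)[O../..X/XO.]-1 (2,2)[O../..X/X.O]-1
p2 X@[OO./..X/X..]: (0,2)[OOX/..X/X..]+1* (1,0)[OO./X.X/X..]-1 (1,1)[OO./.XX/X..]-1 (2,1)[OO./..X/XX.]-1 (2,2)[OO./..X/X.X]-1
p3 O@[OOX/..X/X..]: (1,0)[OOX/O.X/X..]-1* (1,1)[OOX/.OX/X..]-1 (2,1)[OOX/..X/XO.]-1 (2,2)[OOX/..X/X.O]-1
p4 X@[OOX/O.X/X..]: (1,1)[OOX/OXX/X..]+1* (2,1)[OOX/O.X/XX.]+1 (2,2)[OOX/O.X/X.X]+1
p5 O@[OOX/OXX/X..] terminal -1; root [O../..X/X..] d6

value(O../..X/X.., O) = -1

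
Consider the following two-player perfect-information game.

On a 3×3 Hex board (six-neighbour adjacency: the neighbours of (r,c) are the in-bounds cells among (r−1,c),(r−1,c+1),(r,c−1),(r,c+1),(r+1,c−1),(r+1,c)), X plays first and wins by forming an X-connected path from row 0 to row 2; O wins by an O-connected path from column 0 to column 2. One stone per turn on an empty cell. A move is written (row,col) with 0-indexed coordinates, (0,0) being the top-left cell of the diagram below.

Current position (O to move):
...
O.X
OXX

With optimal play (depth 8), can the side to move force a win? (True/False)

O winning at [.../O.X/OXX]: True

[.../O.X/OXX] O move#1: (0,0):-1/O../O.X/OXX, (0,1):-1/.O./O.X/OXX, (0,2):+1/..O/O.X/OXX*, (1,1):-1/.../OOX/OXX
[..O/O.X/OXX] X move#2: (0,0):-1/X.O/O.X/OXX*, (0,1):-1/.XO/O.X/OXX, (1,1):-1/..O/OXX/OXX
[X.O/O.X/OXX] O move#3: (0,1):+1/XOO/O.X/OXX*, (1,1):+1/X.O/OOX/OXX
[XOO/O.X/OXX] end (terminal -1, X#4); searched .../O.X/OXX to 8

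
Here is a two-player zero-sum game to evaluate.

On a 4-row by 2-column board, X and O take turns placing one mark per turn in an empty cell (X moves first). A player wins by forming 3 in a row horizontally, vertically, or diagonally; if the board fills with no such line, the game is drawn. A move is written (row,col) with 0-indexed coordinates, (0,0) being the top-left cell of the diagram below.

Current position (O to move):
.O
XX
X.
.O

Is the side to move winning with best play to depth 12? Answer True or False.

O winning at [.O/XX/X./.O]: False

[.O/XX/X./.O] O move#1: (0,0):-1/OO/XX/X./.O*, (2,1):-1/.O/XX/XO/.O, (3,0):-1/.O/XX/X./OO
[OO/XX/X./.O] X move#2: (2,1):+0/OO/XX/XX/.O, (3,0):+1/OO/XX/X./XO*
[OO/XX/X./XO] end (terminal -1, O#3); searched .O/XX/X./.O to 12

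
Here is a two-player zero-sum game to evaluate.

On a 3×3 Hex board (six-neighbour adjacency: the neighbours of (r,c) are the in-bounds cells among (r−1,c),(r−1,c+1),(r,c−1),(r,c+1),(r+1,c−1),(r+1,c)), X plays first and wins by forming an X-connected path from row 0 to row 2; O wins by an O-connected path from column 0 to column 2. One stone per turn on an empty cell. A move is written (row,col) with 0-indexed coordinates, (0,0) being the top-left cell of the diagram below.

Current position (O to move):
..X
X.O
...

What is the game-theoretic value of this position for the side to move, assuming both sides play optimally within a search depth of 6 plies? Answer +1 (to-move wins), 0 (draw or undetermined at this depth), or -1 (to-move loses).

p1 O@[..X/X.O/...]: (0,0)[O.X/X.O/...]-1 (0,1)[.OX/X.O/...]-1 (1,1)[..X/XOO/...]-1 (2,0)[..X/X.O/O..]+1* (2,1)[..X/X.O/.O.]-1 (2,2)[..X/X.O/..O]-1
p2 X@[..X/X.O/O..]: (0,0)[X.X/X.O/O..]-1* (0,1)[.XX/X.O/O..]-1 (1,1)[..X/XXO/O..]-1 (2,1)[..X/X.O/OX.]-1 (2,2)[..X/X.O/O.X]-1
p3 O@[X.X/X.O/O..]: (0,1)[XOX/X.O/O..]+1* (1,1)[X.X/XOO/O..]+1 (2,1)[X.X/X.O/OO.]+1 (2,2)[X.X/X.O/O.O]+1
p4 X@[XOX/X.O/O..]: (1,1)[XOX/XXO/O..]-1* (2,1)[XOX/X.O/OX.]-1 (2,2)[XOX/X.O/O.X]-1
p5 O@[XOX/XXO/O..]: (2,1)[XOX/XXO/OO.]+1* (2,2)[XOX/XXO/O.O]-1
p6 X@[XOX/XXO/OO.] terminal -1; root [..X/X.O/...] d6

value(..X/X.O/..., O) = +1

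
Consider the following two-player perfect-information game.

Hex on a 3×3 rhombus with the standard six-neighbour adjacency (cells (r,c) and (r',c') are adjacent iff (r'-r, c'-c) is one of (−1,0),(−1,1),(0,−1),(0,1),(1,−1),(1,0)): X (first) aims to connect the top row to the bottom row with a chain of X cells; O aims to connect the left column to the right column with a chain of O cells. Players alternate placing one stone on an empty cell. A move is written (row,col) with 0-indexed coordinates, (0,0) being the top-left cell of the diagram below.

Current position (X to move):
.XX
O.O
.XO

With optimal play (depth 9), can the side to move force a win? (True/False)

ply 1, X at .XX/O.O/.XO | (0,0)=-1→XXX/O.O/.XO; (1,1)=+1→.XX/OXO/.XO*; (2,0)=-1→.XX/O.O/XXO
ply 2: .XX/OXO/.XO is terminal -1 (O); from .XX/O.O/.XO depth 9

X winning at [.XX/O.O/.XO]: True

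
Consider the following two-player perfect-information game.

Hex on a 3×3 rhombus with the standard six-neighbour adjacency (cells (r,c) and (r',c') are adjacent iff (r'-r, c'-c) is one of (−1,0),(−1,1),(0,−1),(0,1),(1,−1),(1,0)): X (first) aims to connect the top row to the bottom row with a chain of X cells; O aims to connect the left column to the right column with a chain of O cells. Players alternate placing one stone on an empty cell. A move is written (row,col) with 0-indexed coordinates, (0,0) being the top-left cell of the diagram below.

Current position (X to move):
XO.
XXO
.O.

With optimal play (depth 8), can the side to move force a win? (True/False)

[XO./XXO/.O.] X move#1: (0,2):-1/XOX/XXO/.O., (2,0):+1/XO./XXO/XO.*, (2,2):-1/XO./XXO/.OX
[XO./XXO/XO.] end (terminal -1, O#2); searched XO./XXO/.O. to 8

X winning at [XO./XXO/.O.]: True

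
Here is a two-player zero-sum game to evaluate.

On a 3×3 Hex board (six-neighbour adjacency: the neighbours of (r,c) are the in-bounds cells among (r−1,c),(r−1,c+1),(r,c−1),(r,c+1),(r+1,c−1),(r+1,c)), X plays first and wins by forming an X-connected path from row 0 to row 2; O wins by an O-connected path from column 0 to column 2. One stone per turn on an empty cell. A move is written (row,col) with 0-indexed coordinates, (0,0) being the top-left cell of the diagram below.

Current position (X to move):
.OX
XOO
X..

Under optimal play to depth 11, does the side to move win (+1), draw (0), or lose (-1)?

value(.OX/XOO/X.., X) = +1

[.OX/XOO/X..] X move#1: (0,0):+1/XOX/XOO/X..*, (2,1):-1/.OX/XOO/XX., (2,2):-1/.OX/XOO/X.X
[XOX/XOO/X..] end (terminal -1, O#2); searched .OX/XOO/X.. to 11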